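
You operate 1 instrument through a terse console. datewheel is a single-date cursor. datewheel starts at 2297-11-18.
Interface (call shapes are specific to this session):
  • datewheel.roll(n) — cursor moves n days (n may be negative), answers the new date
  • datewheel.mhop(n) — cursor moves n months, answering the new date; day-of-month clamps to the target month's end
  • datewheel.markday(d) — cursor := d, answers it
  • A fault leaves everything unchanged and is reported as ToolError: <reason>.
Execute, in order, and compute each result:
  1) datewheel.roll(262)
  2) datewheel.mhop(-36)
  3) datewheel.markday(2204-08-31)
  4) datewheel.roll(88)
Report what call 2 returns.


Answer: 2295-08-07

Derivation:
Do: datewheel.roll[n=262]
See: 2298-08-07
Do: datewheel.mhop[n=-36]
See: 2295-08-07
Do: datewheel.markday[d=2204-08-31]
See: 2204-08-31
Do: datewheel.roll[n=88]
See: 2204-11-27


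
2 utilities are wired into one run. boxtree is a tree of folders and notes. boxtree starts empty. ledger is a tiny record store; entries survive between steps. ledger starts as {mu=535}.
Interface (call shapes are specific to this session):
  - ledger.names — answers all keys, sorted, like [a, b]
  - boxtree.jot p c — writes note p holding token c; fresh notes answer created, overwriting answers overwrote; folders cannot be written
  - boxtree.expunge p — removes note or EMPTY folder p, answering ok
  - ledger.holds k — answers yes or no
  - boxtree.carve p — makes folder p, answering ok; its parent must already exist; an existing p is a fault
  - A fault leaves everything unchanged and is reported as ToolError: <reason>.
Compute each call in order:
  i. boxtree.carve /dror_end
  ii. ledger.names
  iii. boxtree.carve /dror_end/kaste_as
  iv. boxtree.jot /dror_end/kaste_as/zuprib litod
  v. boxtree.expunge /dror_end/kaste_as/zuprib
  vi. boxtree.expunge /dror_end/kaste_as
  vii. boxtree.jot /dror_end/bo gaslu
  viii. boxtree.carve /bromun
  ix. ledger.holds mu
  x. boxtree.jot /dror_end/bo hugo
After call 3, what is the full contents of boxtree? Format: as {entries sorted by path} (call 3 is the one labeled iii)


% boxtree.carve p: /dror_end
[out] ok
% ledger.names
[out] [mu]
% boxtree.carve p: /dror_end/kaste_as
[out] ok
% boxtree.jot p: /dror_end/kaste_as/zuprib c: litod
[out] created
% boxtree.expunge p: /dror_end/kaste_as/zuprib
[out] ok
% boxtree.expunge p: /dror_end/kaste_as
[out] ok
% boxtree.jot p: /dror_end/bo c: gaslu
[out] created
% boxtree.carve p: /bromun
[out] ok
% ledger.holds k: mu
[out] yes
% boxtree.jot p: /dror_end/bo c: hugo
[out] overwrote

Answer: {dror_end/, dror_end/kaste_as/}


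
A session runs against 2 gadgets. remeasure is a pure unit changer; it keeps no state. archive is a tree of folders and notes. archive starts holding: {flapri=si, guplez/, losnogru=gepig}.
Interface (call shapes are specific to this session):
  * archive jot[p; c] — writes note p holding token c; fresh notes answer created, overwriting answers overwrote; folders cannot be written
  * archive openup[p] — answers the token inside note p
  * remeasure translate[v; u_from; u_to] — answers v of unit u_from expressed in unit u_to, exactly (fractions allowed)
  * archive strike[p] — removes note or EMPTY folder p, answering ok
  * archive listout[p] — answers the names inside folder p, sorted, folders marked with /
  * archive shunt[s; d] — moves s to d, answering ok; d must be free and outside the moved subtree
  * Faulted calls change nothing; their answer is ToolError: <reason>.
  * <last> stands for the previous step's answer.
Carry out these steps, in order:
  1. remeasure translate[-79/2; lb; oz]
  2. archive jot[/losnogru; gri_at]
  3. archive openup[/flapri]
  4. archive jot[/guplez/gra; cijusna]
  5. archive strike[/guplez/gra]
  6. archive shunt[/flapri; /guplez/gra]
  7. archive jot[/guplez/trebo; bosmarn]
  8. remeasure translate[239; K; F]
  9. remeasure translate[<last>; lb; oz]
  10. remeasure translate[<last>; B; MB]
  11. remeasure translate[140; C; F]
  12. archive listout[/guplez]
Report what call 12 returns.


>>> remeasure translate v=-79/2 u_from=lb u_to=oz
[out] -632
>>> archive jot p=/losnogru c=gri_at
[out] overwrote
>>> archive openup p=/flapri
[out] si
>>> archive jot p=/guplez/gra c=cijusna
[out] created
>>> archive strike p=/guplez/gra
[out] ok
>>> archive shunt s=/flapri d=/guplez/gra
[out] ok
>>> archive jot p=/guplez/trebo c=bosmarn
[out] created
>>> remeasure translate v=239 u_from=K u_to=F
[out] -2947/100
>>> remeasure translate v=<last> u_from=lb u_to=oz
[out] -11788/25
>>> remeasure translate v=<last> u_from=B u_to=MB
[out] -2947/6250000
>>> remeasure translate v=140 u_from=C u_to=F
[out] 284
>>> archive listout p=/guplez
[out] [gra, trebo]

Answer: [gra, trebo]


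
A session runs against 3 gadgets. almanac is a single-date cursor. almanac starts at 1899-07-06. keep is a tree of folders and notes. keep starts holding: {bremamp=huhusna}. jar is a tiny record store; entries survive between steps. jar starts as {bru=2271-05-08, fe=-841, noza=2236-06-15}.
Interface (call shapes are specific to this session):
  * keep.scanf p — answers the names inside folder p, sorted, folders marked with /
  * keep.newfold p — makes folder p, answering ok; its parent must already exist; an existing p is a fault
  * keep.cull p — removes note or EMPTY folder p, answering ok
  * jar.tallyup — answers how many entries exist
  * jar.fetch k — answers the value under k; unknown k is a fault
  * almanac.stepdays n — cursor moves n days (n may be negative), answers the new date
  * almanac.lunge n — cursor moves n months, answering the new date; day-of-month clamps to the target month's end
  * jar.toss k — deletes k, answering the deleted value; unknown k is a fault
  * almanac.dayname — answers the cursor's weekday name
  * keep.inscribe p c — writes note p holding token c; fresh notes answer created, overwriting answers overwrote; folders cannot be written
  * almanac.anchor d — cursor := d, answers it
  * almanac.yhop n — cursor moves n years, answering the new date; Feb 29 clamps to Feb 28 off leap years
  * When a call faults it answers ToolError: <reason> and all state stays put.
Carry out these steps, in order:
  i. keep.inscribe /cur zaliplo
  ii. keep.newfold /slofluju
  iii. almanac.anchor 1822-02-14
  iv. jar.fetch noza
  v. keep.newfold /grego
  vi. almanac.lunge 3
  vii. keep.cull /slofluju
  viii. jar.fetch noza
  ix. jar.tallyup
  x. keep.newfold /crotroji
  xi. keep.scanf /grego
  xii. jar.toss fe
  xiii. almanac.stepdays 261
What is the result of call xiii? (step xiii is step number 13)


[in] keep.inscribe p: /cur c: zaliplo
:: created
[in] keep.newfold p: /slofluju
:: ok
[in] almanac.anchor d: 1822-02-14
:: 1822-02-14
[in] jar.fetch k: noza
:: 2236-06-15
[in] keep.newfold p: /grego
:: ok
[in] almanac.lunge n: 3
:: 1822-05-14
[in] keep.cull p: /slofluju
:: ok
[in] jar.fetch k: noza
:: 2236-06-15
[in] jar.tallyup
:: 3
[in] keep.newfold p: /crotroji
:: ok
[in] keep.scanf p: /grego
:: []
[in] jar.toss k: fe
:: -841
[in] almanac.stepdays n: 261
:: 1823-01-30

Answer: 1823-01-30


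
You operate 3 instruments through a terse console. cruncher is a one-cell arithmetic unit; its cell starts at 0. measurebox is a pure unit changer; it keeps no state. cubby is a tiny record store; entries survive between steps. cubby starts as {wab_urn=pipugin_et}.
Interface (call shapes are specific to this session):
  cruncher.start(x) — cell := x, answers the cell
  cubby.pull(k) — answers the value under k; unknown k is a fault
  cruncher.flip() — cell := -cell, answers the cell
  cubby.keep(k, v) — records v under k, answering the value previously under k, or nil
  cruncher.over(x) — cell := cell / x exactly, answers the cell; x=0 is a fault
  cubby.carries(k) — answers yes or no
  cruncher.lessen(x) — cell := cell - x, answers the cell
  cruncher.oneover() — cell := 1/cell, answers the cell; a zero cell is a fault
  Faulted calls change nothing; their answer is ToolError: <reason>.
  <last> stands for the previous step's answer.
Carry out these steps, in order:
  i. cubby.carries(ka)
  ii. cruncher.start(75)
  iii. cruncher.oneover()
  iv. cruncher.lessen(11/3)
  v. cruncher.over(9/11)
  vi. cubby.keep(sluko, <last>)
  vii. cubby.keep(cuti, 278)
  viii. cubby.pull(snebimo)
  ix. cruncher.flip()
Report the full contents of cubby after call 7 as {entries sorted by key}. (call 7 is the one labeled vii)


>>> cubby.carries k=ka
= no
>>> cruncher.start x=75
= 75
>>> cruncher.oneover
= 1/75
>>> cruncher.lessen x=11/3
= -274/75
>>> cruncher.over x=9/11
= -3014/675
>>> cubby.keep k=sluko v=<last>
= nil
>>> cubby.keep k=cuti v=278
= nil
>>> cubby.pull k=snebimo
= ToolError: no such key snebimo
>>> cruncher.flip
= 3014/675

Answer: {cuti=278, sluko=-3014/675, wab_urn=pipugin_et}


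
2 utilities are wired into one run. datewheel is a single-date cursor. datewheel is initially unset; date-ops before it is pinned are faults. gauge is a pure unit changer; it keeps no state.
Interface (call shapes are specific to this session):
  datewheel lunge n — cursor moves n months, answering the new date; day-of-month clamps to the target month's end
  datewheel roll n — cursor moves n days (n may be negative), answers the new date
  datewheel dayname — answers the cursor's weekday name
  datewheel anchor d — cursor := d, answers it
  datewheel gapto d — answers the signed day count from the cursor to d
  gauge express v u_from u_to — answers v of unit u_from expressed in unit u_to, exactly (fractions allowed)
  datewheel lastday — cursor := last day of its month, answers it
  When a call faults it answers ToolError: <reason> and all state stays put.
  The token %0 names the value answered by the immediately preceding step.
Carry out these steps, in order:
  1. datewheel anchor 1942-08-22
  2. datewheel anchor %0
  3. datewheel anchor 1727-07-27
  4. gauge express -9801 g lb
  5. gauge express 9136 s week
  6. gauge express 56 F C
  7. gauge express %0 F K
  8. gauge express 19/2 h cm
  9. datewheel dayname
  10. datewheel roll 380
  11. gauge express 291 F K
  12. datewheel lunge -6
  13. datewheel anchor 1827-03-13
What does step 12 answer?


% 1. datewheel anchor(d: 1942-08-22) == 1942-08-22
% 2. datewheel anchor(d: %0) == 1942-08-22
% 3. datewheel anchor(d: 1727-07-27) == 1727-07-27
% 4. gauge express(v: -9801, u_from: g, u_to: lb) == -89100000/4123567
% 5. gauge express(v: 9136, u_from: s, u_to: week) == 571/37800
% 6. gauge express(v: 56, u_from: F, u_to: C) == 40/3
% 7. gauge express(v: %0, u_from: F, u_to: K) == 141901/540
% 8. gauge express(v: 19/2, u_from: h, u_to: cm) == ToolError: incompatible units
% 9. datewheel dayname() == Sunday
% 10. datewheel roll(n: 380) == 1728-08-10
% 11. gauge express(v: 291, u_from: F, u_to: K) == 75067/180
% 12. datewheel lunge(n: -6) == 1728-02-10
% 13. datewheel anchor(d: 1827-03-13) == 1827-03-13

Answer: 1728-02-10


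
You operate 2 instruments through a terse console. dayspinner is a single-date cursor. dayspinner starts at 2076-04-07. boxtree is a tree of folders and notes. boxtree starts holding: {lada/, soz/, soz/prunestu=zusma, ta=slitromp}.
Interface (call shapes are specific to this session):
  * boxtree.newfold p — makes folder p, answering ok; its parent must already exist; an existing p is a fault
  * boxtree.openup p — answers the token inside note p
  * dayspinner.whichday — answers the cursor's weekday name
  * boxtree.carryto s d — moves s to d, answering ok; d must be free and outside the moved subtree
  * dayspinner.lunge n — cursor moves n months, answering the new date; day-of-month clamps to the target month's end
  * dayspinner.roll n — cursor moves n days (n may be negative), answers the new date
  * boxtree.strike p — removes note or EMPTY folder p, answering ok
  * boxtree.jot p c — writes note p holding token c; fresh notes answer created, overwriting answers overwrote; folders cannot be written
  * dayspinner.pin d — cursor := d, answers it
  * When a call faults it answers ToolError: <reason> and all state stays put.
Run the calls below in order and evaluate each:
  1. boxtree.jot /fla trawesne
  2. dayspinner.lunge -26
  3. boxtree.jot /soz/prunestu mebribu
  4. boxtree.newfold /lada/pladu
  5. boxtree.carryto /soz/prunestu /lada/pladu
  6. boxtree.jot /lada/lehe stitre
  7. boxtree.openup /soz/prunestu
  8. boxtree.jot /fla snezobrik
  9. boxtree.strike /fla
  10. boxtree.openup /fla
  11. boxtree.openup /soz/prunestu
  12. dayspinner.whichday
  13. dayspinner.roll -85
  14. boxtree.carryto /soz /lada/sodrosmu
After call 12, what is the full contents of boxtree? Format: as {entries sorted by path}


Answer: {lada/, lada/lehe=stitre, lada/pladu/, soz/, soz/prunestu=mebribu, ta=slitromp}

Derivation:
% jot p: /fla c: trawesne
:: created
% lunge n: -26
:: 2074-02-07
% jot p: /soz/prunestu c: mebribu
:: overwrote
% newfold p: /lada/pladu
:: ok
% carryto s: /soz/prunestu d: /lada/pladu
:: ToolError: exists
% jot p: /lada/lehe c: stitre
:: created
% openup p: /soz/prunestu
:: mebribu
% jot p: /fla c: snezobrik
:: overwrote
% strike p: /fla
:: ok
% openup p: /fla
:: ToolError: not found
% openup p: /soz/prunestu
:: mebribu
% whichday
:: Wednesday
% roll n: -85
:: 2073-11-14
% carryto s: /soz d: /lada/sodrosmu
:: ok


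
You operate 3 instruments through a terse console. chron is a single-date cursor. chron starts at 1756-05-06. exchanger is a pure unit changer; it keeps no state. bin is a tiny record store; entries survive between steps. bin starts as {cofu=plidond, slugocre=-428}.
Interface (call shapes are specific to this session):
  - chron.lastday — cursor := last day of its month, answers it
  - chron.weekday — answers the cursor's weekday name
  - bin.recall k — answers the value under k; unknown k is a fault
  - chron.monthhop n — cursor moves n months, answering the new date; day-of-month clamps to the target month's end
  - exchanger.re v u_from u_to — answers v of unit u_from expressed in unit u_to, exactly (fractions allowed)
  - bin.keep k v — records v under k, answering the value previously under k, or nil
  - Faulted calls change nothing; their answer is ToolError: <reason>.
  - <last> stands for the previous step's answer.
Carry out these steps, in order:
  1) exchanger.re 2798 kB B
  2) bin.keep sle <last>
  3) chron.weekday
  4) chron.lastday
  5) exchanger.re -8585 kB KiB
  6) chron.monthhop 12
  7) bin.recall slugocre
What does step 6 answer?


Answer: 1757-05-31

Derivation:
! 1. exchanger.re(v: 2798, u_from: kB, u_to: B) : 2798000
! 2. bin.keep(k: sle, v: <last>) : nil
! 3. chron.weekday() : Thursday
! 4. chron.lastday() : 1756-05-31
! 5. exchanger.re(v: -8585, u_from: kB, u_to: KiB) : -1073125/128
! 6. chron.monthhop(n: 12) : 1757-05-31
! 7. bin.recall(k: slugocre) : -428


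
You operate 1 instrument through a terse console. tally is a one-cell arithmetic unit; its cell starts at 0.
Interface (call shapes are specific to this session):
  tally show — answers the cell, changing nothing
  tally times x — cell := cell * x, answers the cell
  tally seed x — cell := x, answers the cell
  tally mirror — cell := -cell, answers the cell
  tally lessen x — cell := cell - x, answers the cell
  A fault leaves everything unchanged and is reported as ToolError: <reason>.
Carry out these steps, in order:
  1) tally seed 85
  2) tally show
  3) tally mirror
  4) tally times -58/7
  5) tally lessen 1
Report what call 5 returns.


-- 1. tally seed(85) == 85
-- 2. tally show() == 85
-- 3. tally mirror() == -85
-- 4. tally times(-58/7) == 4930/7
-- 5. tally lessen(1) == 4923/7

Answer: 4923/7


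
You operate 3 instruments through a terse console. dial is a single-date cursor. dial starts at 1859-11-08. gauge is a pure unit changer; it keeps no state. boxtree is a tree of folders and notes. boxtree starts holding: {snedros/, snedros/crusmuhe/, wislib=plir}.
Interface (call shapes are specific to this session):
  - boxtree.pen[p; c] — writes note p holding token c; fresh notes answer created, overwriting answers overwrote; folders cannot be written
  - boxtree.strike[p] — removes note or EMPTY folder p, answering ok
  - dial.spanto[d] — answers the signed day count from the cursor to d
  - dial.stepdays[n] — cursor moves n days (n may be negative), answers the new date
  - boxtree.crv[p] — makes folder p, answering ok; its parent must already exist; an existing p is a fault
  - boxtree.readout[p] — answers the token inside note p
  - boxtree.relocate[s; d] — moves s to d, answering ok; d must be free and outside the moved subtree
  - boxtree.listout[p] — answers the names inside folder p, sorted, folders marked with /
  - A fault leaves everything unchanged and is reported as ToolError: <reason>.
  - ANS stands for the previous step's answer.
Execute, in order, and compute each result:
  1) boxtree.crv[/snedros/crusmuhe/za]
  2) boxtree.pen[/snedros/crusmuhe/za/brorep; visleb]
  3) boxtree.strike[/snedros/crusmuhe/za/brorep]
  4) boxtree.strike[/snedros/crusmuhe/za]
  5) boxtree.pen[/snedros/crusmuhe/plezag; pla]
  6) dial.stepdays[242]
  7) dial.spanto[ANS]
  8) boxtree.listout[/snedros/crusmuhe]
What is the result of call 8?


Answer: [plezag]

Derivation:
~$ boxtree.crv /snedros/crusmuhe/za
[out] ok
~$ boxtree.pen /snedros/crusmuhe/za/brorep visleb
[out] created
~$ boxtree.strike /snedros/crusmuhe/za/brorep
[out] ok
~$ boxtree.strike /snedros/crusmuhe/za
[out] ok
~$ boxtree.pen /snedros/crusmuhe/plezag pla
[out] created
~$ dial.stepdays 242
[out] 1860-07-07
~$ dial.spanto ANS
[out] 0
~$ boxtree.listout /snedros/crusmuhe
[out] [plezag]


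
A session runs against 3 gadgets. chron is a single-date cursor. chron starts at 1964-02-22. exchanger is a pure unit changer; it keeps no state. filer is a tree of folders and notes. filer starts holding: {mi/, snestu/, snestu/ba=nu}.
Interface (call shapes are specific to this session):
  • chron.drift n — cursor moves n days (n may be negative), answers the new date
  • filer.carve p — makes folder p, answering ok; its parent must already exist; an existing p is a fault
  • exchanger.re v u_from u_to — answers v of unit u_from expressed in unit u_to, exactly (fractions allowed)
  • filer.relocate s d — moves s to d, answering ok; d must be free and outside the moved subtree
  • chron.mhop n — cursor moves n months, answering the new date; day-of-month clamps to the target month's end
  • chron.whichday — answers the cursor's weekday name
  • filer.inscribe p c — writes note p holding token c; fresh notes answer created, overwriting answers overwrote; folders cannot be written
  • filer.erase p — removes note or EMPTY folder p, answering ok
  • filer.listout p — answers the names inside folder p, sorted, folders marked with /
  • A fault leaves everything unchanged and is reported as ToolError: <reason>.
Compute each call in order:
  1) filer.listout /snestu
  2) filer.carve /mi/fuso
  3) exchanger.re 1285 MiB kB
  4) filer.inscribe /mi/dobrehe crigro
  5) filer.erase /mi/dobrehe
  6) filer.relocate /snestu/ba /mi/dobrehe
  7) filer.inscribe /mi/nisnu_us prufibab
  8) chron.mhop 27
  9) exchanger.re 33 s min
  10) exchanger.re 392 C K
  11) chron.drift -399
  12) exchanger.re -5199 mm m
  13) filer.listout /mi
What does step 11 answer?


> filer.listout p→/snestu
[out] [ba]
> filer.carve p→/mi/fuso
[out] ok
> exchanger.re v→1285 u_from→MiB u_to→kB
[out] 33685504/25
> filer.inscribe p→/mi/dobrehe c→crigro
[out] created
> filer.erase p→/mi/dobrehe
[out] ok
> filer.relocate s→/snestu/ba d→/mi/dobrehe
[out] ok
> filer.inscribe p→/mi/nisnu_us c→prufibab
[out] created
> chron.mhop n→27
[out] 1966-05-22
> exchanger.re v→33 u_from→s u_to→min
[out] 11/20
> exchanger.re v→392 u_from→C u_to→K
[out] 13303/20
> chron.drift n→-399
[out] 1965-04-18
> exchanger.re v→-5199 u_from→mm u_to→m
[out] -5199/1000
> filer.listout p→/mi
[out] [dobrehe, fuso/, nisnu_us]

Answer: 1965-04-18


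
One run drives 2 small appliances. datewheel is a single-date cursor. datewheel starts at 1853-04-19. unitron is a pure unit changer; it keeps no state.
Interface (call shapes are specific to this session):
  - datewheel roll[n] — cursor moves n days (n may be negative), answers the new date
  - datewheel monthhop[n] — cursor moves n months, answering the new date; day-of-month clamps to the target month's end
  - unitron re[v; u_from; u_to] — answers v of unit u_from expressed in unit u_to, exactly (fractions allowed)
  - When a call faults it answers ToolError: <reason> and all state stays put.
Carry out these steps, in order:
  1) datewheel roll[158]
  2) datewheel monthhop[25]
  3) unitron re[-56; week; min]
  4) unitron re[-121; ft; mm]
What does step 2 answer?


Answer: 1855-10-24

Derivation:
// 1. datewheel roll(n=158) -> 1853-09-24
// 2. datewheel monthhop(n=25) -> 1855-10-24
// 3. unitron re(v=-56, u_from=week, u_to=min) -> -564480
// 4. unitron re(v=-121, u_from=ft, u_to=mm) -> -184404/5


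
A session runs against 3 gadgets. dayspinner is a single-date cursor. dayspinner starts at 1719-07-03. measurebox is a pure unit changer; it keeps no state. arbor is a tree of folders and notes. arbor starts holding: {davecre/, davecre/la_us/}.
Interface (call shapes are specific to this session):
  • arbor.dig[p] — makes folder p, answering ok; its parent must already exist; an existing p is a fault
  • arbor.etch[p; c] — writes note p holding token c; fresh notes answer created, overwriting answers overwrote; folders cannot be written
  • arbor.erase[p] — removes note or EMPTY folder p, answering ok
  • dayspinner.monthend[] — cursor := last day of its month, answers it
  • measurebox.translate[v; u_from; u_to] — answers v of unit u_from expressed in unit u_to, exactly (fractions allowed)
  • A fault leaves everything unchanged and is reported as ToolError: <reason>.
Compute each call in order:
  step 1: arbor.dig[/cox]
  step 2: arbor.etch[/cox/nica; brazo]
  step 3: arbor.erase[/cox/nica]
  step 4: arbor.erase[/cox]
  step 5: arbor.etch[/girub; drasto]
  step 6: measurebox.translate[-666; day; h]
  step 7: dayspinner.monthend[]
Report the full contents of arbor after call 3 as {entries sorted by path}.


[in] arbor.dig p='/cox'
[out] ok
[in] arbor.etch p='/cox/nica' c='brazo'
[out] created
[in] arbor.erase p='/cox/nica'
[out] ok
[in] arbor.erase p='/cox'
[out] ok
[in] arbor.etch p='/girub' c='drasto'
[out] created
[in] measurebox.translate v='-666' u_from='day' u_to='h'
[out] -15984
[in] dayspinner.monthend
[out] 1719-07-31

Answer: {cox/, davecre/, davecre/la_us/}


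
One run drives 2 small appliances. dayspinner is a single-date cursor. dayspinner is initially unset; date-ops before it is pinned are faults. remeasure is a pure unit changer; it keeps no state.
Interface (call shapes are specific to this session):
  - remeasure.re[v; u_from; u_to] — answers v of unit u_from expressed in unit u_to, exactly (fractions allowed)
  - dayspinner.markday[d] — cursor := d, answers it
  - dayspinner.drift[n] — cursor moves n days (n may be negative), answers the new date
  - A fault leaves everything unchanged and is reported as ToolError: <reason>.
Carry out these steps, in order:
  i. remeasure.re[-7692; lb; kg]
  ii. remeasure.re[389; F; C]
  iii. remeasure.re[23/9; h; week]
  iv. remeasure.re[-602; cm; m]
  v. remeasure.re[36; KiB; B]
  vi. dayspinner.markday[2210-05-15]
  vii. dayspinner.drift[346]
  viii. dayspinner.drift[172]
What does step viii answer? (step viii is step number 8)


Answer: 2211-10-15

Derivation:
Do: remeasure.re[v: -7692; u_from: lb; u_to: kg]
See: -87225812751/25000000
Do: remeasure.re[v: 389; u_from: F; u_to: C]
See: 595/3
Do: remeasure.re[v: 23/9; u_from: h; u_to: week]
See: 23/1512
Do: remeasure.re[v: -602; u_from: cm; u_to: m]
See: -301/50
Do: remeasure.re[v: 36; u_from: KiB; u_to: B]
See: 36864
Do: dayspinner.markday[d: 2210-05-15]
See: 2210-05-15
Do: dayspinner.drift[n: 346]
See: 2211-04-26
Do: dayspinner.drift[n: 172]
See: 2211-10-15


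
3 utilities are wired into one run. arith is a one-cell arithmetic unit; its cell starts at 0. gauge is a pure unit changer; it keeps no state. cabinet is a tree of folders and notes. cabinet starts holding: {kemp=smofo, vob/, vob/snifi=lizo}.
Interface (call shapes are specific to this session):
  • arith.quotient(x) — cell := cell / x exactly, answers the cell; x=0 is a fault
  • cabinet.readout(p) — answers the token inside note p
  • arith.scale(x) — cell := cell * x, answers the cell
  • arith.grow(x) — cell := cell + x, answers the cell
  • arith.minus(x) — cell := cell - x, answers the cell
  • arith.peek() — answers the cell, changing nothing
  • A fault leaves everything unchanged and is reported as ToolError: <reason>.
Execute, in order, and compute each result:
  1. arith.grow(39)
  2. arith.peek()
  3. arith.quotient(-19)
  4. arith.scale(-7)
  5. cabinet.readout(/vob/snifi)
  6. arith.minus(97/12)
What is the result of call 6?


>> arith.grow(x→39)
<< 39
>> arith.peek()
<< 39
>> arith.quotient(x→-19)
<< -39/19
>> arith.scale(x→-7)
<< 273/19
>> cabinet.readout(p→/vob/snifi)
<< lizo
>> arith.minus(x→97/12)
<< 1433/228

Answer: 1433/228


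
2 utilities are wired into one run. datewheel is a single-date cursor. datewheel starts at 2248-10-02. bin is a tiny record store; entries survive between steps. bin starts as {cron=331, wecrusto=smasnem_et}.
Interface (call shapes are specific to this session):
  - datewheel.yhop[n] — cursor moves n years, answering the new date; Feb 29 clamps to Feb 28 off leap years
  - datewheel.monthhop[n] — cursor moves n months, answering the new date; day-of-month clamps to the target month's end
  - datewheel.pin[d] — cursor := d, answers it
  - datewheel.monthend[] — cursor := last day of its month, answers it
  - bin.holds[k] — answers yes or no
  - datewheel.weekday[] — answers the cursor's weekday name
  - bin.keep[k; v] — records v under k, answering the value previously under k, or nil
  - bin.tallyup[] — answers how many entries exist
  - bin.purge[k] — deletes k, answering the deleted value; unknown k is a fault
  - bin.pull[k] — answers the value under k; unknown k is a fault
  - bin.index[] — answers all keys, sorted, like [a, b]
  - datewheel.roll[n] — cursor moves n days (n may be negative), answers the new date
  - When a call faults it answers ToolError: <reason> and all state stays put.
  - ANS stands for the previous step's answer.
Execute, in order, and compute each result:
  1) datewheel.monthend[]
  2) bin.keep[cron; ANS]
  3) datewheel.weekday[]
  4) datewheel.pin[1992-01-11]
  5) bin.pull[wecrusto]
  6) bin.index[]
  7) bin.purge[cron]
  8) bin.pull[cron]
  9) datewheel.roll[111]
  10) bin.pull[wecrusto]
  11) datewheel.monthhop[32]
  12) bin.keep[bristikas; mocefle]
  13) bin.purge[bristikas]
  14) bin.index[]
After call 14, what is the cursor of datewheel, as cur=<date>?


# datewheel.monthend() -> 2248-10-31
# bin.keep(k: cron, v: ANS) -> 331
# datewheel.weekday() -> Tuesday
# datewheel.pin(d: 1992-01-11) -> 1992-01-11
# bin.pull(k: wecrusto) -> smasnem_et
# bin.index() -> [cron, wecrusto]
# bin.purge(k: cron) -> 2248-10-31
# bin.pull(k: cron) -> ToolError: no such key cron
# datewheel.roll(n: 111) -> 1992-05-01
# bin.pull(k: wecrusto) -> smasnem_et
# datewheel.monthhop(n: 32) -> 1995-01-01
# bin.keep(k: bristikas, v: mocefle) -> nil
# bin.purge(k: bristikas) -> mocefle
# bin.index() -> [wecrusto]

Answer: cur=1995-01-01


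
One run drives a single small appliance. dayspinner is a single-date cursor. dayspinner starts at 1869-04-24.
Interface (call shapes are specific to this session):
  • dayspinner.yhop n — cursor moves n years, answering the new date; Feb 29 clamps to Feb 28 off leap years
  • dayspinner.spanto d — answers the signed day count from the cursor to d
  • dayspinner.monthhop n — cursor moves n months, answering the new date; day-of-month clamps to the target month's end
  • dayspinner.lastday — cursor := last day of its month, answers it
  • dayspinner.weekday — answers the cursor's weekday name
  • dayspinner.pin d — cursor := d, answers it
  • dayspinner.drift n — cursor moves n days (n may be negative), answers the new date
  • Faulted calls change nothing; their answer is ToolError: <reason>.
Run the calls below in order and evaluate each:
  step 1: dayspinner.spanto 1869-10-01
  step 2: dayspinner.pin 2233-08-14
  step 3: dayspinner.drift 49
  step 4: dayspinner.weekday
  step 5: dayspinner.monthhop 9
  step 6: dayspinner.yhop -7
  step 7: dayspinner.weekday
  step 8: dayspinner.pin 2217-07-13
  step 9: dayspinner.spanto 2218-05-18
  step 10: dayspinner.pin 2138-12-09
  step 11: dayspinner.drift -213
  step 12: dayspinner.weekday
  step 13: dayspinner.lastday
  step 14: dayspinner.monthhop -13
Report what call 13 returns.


Answer: 2138-05-31

Derivation:
$ dayspinner.spanto d='1869-10-01'
[out] 160
$ dayspinner.pin d='2233-08-14'
[out] 2233-08-14
$ dayspinner.drift n='49'
[out] 2233-10-02
$ dayspinner.weekday
[out] Wednesday
$ dayspinner.monthhop n='9'
[out] 2234-07-02
$ dayspinner.yhop n='-7'
[out] 2227-07-02
$ dayspinner.weekday
[out] Monday
$ dayspinner.pin d='2217-07-13'
[out] 2217-07-13
$ dayspinner.spanto d='2218-05-18'
[out] 309
$ dayspinner.pin d='2138-12-09'
[out] 2138-12-09
$ dayspinner.drift n='-213'
[out] 2138-05-10
$ dayspinner.weekday
[out] Saturday
$ dayspinner.lastday
[out] 2138-05-31
$ dayspinner.monthhop n='-13'
[out] 2137-04-30


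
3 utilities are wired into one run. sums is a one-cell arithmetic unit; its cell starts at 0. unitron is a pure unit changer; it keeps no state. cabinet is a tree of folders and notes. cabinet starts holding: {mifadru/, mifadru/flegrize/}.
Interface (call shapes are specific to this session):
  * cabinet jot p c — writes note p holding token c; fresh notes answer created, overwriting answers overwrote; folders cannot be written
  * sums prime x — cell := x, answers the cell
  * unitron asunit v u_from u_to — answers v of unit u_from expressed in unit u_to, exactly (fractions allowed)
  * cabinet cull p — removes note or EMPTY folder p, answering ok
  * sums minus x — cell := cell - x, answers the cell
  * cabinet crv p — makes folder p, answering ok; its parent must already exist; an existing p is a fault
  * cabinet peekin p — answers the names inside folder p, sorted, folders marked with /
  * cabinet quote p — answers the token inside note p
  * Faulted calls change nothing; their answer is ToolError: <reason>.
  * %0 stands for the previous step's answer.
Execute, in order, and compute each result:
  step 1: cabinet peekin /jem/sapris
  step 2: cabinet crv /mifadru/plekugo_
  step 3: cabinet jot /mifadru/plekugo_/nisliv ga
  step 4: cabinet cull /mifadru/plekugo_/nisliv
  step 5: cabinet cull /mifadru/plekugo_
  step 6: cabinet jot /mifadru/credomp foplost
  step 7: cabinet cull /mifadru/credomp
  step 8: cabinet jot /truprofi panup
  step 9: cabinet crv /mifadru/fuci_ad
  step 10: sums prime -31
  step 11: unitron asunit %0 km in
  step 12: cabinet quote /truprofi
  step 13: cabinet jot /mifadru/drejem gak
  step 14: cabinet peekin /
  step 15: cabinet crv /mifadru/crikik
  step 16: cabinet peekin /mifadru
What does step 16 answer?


>> cabinet peekin(/jem/sapris)
<< ToolError: not found
>> cabinet crv(/mifadru/plekugo_)
<< ok
>> cabinet jot(/mifadru/plekugo_/nisliv, ga)
<< created
>> cabinet cull(/mifadru/plekugo_/nisliv)
<< ok
>> cabinet cull(/mifadru/plekugo_)
<< ok
>> cabinet jot(/mifadru/credomp, foplost)
<< created
>> cabinet cull(/mifadru/credomp)
<< ok
>> cabinet jot(/truprofi, panup)
<< created
>> cabinet crv(/mifadru/fuci_ad)
<< ok
>> sums prime(-31)
<< -31
>> unitron asunit(%0, km, in)
<< -155000000/127
>> cabinet quote(/truprofi)
<< panup
>> cabinet jot(/mifadru/drejem, gak)
<< created
>> cabinet peekin(/)
<< [mifadru/, truprofi]
>> cabinet crv(/mifadru/crikik)
<< ok
>> cabinet peekin(/mifadru)
<< [crikik/, drejem, flegrize/, fuci_ad/]

Answer: [crikik/, drejem, flegrize/, fuci_ad/]


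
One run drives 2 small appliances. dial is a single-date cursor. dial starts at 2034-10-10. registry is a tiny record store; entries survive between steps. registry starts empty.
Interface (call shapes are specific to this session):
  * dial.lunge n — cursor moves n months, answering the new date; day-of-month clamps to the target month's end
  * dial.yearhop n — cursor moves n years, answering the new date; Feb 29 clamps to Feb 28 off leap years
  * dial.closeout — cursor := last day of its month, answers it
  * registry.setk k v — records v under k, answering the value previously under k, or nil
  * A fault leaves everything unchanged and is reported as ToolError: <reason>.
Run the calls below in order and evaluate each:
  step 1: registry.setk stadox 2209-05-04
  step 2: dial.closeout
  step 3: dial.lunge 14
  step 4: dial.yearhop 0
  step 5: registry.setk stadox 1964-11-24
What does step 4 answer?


>> setk(k→stadox, v→2209-05-04)
<< nil
>> closeout()
<< 2034-10-31
>> lunge(n→14)
<< 2035-12-31
>> yearhop(n→0)
<< 2035-12-31
>> setk(k→stadox, v→1964-11-24)
<< 2209-05-04

Answer: 2035-12-31


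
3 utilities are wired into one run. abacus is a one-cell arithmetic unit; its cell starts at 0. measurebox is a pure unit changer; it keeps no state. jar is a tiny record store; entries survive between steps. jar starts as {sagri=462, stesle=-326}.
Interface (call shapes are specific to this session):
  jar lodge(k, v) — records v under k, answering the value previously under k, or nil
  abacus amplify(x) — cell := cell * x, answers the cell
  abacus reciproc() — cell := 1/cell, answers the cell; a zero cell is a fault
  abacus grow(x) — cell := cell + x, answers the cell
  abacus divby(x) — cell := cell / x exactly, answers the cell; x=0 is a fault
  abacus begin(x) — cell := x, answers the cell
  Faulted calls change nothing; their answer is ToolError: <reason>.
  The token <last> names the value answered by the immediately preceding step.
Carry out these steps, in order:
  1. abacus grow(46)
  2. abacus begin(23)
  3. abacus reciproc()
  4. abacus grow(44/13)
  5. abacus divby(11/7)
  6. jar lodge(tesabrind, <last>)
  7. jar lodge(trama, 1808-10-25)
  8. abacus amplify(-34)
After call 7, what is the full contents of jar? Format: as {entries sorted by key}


CALL abacus grow[46]
RET  46
CALL abacus begin[23]
RET  23
CALL abacus reciproc[]
RET  1/23
CALL abacus grow[44/13]
RET  1025/299
CALL abacus divby[11/7]
RET  7175/3289
CALL jar lodge[tesabrind; <last>]
RET  nil
CALL jar lodge[trama; 1808-10-25]
RET  nil
CALL abacus amplify[-34]
RET  -243950/3289

Answer: {sagri=462, stesle=-326, tesabrind=7175/3289, trama=1808-10-25}


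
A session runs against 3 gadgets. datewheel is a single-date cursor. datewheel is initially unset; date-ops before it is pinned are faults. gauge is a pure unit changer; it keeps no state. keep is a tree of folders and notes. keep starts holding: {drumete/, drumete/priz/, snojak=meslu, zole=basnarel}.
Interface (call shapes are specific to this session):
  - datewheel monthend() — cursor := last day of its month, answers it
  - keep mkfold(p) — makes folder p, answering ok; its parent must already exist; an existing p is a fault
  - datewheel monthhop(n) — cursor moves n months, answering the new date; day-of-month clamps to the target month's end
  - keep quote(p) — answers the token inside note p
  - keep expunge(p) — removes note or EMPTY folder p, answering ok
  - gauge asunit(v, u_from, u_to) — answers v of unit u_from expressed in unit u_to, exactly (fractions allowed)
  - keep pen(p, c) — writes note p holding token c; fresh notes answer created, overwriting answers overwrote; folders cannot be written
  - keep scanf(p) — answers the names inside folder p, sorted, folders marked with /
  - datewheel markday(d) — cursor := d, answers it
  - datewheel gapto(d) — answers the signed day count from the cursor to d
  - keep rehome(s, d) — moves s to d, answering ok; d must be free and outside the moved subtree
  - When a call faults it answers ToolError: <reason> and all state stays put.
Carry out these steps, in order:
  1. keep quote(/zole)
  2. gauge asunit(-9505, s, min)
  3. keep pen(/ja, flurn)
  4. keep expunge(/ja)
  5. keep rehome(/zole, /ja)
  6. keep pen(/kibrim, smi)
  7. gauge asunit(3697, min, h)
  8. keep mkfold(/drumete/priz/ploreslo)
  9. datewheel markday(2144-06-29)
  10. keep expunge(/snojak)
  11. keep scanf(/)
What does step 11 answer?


Answer: [drumete/, ja, kibrim]

Derivation:
~$ keep quote p=/zole
  basnarel
~$ gauge asunit v=-9505 u_from=s u_to=min
  -1901/12
~$ keep pen p=/ja c=flurn
  created
~$ keep expunge p=/ja
  ok
~$ keep rehome s=/zole d=/ja
  ok
~$ keep pen p=/kibrim c=smi
  created
~$ gauge asunit v=3697 u_from=min u_to=h
  3697/60
~$ keep mkfold p=/drumete/priz/ploreslo
  ok
~$ datewheel markday d=2144-06-29
  2144-06-29
~$ keep expunge p=/snojak
  ok
~$ keep scanf p=/
  [drumete/, ja, kibrim]


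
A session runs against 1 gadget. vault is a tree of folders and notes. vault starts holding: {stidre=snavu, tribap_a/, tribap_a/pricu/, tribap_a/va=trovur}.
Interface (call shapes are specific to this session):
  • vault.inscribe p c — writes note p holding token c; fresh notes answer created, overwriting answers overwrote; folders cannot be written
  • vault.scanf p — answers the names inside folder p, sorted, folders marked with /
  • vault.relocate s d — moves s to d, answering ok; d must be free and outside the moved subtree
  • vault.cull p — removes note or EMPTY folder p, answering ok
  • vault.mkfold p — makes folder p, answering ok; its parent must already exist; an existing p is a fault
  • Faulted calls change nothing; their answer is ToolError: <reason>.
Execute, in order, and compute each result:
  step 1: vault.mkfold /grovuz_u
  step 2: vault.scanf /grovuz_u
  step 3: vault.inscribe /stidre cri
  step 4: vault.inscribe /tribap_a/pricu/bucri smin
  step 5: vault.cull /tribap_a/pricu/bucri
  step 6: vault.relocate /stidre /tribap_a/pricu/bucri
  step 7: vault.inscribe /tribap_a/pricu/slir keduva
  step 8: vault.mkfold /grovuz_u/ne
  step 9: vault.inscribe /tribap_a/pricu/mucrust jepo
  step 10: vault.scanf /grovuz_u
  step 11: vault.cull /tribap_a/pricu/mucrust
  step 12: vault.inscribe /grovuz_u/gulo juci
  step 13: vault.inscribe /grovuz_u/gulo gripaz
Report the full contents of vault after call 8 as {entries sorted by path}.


Step: vault.mkfold[p='/grovuz_u']
Result: ok
Step: vault.scanf[p='/grovuz_u']
Result: []
Step: vault.inscribe[p='/stidre'; c='cri']
Result: overwrote
Step: vault.inscribe[p='/tribap_a/pricu/bucri'; c='smin']
Result: created
Step: vault.cull[p='/tribap_a/pricu/bucri']
Result: ok
Step: vault.relocate[s='/stidre'; d='/tribap_a/pricu/bucri']
Result: ok
Step: vault.inscribe[p='/tribap_a/pricu/slir'; c='keduva']
Result: created
Step: vault.mkfold[p='/grovuz_u/ne']
Result: ok
Step: vault.inscribe[p='/tribap_a/pricu/mucrust'; c='jepo']
Result: created
Step: vault.scanf[p='/grovuz_u']
Result: [ne/]
Step: vault.cull[p='/tribap_a/pricu/mucrust']
Result: ok
Step: vault.inscribe[p='/grovuz_u/gulo'; c='juci']
Result: created
Step: vault.inscribe[p='/grovuz_u/gulo'; c='gripaz']
Result: overwrote

Answer: {grovuz_u/, grovuz_u/ne/, tribap_a/, tribap_a/pricu/, tribap_a/pricu/bucri=cri, tribap_a/pricu/slir=keduva, tribap_a/va=trovur}


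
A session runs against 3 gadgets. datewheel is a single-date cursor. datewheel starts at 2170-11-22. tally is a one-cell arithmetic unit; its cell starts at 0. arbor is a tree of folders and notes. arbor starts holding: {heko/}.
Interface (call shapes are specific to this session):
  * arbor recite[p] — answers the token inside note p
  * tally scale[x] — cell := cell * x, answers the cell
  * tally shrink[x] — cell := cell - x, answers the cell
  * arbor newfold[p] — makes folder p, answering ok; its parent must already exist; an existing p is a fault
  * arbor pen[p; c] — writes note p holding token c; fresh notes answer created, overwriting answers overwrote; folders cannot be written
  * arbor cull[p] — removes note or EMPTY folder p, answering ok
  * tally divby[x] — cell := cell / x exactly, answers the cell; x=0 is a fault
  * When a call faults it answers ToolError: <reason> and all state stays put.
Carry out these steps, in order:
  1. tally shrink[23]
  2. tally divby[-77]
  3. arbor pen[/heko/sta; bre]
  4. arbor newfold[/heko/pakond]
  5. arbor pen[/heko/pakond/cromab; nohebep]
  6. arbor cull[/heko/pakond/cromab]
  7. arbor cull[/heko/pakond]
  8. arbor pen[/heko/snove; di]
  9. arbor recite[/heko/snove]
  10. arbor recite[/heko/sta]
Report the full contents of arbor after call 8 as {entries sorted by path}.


% 1. tally shrink(x=23) -> -23
% 2. tally divby(x=-77) -> 23/77
% 3. arbor pen(p=/heko/sta, c=bre) -> created
% 4. arbor newfold(p=/heko/pakond) -> ok
% 5. arbor pen(p=/heko/pakond/cromab, c=nohebep) -> created
% 6. arbor cull(p=/heko/pakond/cromab) -> ok
% 7. arbor cull(p=/heko/pakond) -> ok
% 8. arbor pen(p=/heko/snove, c=di) -> created
% 9. arbor recite(p=/heko/snove) -> di
% 10. arbor recite(p=/heko/sta) -> bre

Answer: {heko/, heko/snove=di, heko/sta=bre}
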